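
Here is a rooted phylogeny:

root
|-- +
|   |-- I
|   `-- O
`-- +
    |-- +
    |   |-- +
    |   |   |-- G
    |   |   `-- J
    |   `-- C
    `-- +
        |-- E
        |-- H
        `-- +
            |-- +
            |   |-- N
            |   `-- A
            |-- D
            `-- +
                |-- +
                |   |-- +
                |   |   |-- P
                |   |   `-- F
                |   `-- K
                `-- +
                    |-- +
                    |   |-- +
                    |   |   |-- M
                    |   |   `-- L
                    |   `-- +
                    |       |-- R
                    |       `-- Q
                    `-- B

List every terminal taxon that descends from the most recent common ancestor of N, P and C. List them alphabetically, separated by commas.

A, B, C, D, E, F, G, H, J, K, L, M, N, P, Q, R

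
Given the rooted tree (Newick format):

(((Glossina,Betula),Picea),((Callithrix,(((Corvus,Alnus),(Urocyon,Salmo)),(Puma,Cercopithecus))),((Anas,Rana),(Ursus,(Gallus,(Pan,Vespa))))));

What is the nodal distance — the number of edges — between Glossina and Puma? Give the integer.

8

The MRCA of Glossina and Puma is the root of the tree.
From Glossina up to that node: 3 branches. From Puma up to the same node: 5 branches. Total: 3 + 5 = 8.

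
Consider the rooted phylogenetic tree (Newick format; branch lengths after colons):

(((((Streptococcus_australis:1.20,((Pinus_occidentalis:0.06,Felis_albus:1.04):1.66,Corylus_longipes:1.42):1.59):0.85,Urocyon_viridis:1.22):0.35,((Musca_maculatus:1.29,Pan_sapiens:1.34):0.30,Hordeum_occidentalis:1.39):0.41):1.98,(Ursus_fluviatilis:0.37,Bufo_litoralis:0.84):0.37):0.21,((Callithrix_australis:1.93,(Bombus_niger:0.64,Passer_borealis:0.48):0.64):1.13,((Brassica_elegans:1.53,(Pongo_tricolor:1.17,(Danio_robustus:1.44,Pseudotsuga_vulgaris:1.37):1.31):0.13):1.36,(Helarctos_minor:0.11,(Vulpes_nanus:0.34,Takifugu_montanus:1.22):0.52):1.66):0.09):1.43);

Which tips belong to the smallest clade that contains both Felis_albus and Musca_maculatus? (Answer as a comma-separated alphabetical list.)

Tracing Felis_albus: it sits inside (Pinus_occidentalis,Felis_albus).
Tracing Musca_maculatus: it sits inside (Musca_maculatus,Pan_sapiens).
The smallest clade enclosing both is (((Streptococcus_australis,((Pinus_occidentalis,Felis_albus),Corylus_longipes)),Urocyon_viridis),((Musca_maculatus,Pan_sapiens),Hordeum_occidentalis)); the answer is its 8 terminal taxa in alphabetical order.

Corylus_longipes, Felis_albus, Hordeum_occidentalis, Musca_maculatus, Pan_sapiens, Pinus_occidentalis, Streptococcus_australis, Urocyon_viridis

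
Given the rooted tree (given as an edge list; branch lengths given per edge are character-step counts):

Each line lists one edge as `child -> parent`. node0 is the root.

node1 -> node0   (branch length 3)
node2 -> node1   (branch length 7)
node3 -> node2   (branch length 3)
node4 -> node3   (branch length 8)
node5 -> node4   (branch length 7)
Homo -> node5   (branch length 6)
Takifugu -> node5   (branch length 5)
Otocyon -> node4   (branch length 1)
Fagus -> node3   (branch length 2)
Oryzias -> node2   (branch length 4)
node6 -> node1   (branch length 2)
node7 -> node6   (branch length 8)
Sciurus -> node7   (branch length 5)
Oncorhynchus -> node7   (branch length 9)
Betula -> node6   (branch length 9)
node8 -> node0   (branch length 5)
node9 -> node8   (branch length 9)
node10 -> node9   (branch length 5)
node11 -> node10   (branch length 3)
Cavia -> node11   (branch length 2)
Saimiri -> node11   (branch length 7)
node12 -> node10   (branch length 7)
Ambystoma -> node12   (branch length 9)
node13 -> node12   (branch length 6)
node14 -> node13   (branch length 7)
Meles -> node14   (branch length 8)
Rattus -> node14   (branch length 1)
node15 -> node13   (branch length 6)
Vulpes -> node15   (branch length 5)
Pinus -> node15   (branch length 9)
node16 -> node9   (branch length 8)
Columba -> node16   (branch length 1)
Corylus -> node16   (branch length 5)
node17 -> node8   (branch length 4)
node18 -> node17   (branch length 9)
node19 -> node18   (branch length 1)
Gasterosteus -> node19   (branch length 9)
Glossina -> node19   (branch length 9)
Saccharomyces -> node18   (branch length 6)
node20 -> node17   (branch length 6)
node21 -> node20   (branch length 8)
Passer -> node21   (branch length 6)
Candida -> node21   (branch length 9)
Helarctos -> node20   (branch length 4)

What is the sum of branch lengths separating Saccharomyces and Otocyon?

46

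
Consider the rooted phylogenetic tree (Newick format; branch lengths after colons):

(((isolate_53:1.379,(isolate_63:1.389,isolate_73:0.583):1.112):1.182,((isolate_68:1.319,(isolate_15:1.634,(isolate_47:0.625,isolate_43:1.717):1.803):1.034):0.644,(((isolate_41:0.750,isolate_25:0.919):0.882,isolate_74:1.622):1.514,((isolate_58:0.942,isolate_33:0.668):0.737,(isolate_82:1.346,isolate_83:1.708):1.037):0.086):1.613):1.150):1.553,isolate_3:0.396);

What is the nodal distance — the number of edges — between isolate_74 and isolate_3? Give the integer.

6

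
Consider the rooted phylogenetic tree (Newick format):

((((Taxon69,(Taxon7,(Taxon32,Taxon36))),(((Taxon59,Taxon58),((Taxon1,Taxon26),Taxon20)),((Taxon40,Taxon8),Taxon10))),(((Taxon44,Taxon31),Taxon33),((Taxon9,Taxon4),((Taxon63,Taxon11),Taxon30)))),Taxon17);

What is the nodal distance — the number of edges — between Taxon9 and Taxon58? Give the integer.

The MRCA of Taxon9 and Taxon58 is the node subtending (((Taxon69,(Taxon7,(Taxon32,Taxon36))),(((Taxon59,Taxon58),((Taxon1,Taxon26),Taxon20)),((Taxon40,Taxon8),Taxon10))),(((Taxon44,Taxon31),Taxon33),((Taxon9,Taxon4),((Taxon63,Taxon11),Taxon30)))).
From Taxon9 up to that node: 4 branches. From Taxon58 up to the same node: 5 branches. Total: 4 + 5 = 9.

9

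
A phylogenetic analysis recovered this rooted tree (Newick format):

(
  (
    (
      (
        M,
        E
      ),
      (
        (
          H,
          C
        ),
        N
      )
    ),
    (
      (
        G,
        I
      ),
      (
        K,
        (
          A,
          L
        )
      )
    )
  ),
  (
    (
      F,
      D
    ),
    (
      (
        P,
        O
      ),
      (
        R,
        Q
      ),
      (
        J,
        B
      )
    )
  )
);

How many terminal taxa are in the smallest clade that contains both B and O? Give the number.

6

The MRCA of B and O is the node subtending ((P,O),(R,Q),(J,B)).
That clade contains 6 terminal taxa: B, J, O, P, Q, R.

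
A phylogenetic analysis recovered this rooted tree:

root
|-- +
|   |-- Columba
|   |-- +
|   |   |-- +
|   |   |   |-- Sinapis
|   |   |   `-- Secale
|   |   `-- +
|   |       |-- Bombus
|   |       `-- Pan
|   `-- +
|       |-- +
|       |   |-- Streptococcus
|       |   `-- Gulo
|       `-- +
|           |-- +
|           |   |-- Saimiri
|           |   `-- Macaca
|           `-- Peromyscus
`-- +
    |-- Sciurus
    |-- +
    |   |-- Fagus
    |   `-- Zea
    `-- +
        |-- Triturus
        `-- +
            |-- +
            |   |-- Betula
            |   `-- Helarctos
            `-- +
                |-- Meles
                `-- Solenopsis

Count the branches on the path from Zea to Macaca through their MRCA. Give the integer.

The MRCA of Zea and Macaca is the root of the tree.
From Zea up to that node: 3 branches. From Macaca up to the same node: 5 branches. Total: 3 + 5 = 8.

8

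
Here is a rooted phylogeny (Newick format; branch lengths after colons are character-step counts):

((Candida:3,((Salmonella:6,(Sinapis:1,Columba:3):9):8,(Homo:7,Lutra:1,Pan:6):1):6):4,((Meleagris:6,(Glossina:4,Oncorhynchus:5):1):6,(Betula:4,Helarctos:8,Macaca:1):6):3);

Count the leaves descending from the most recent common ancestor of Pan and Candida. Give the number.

7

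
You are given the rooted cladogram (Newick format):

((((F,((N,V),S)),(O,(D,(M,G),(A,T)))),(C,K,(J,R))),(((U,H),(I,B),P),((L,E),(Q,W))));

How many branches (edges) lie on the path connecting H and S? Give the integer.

9

The MRCA of H and S is the root of the tree.
From H up to that node: 4 branches. From S up to the same node: 5 branches. Total: 4 + 5 = 9.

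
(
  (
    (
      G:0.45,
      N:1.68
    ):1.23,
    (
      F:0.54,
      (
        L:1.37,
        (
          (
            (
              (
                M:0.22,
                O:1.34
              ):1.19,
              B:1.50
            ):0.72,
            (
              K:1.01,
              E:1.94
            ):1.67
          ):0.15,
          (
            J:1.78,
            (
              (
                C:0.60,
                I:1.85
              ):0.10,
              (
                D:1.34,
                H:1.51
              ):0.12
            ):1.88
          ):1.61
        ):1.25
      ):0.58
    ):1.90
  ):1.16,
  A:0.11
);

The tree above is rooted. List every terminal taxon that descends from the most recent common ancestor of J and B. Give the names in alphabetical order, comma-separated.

Tracing J: it sits inside (J,((C,I),(D,H))).
Tracing B: it sits inside ((M,O),B).
The smallest clade enclosing both is ((((M,O),B),(K,E)),(J,((C,I),(D,H)))); the answer is its 10 terminal taxa in alphabetical order.

B, C, D, E, H, I, J, K, M, O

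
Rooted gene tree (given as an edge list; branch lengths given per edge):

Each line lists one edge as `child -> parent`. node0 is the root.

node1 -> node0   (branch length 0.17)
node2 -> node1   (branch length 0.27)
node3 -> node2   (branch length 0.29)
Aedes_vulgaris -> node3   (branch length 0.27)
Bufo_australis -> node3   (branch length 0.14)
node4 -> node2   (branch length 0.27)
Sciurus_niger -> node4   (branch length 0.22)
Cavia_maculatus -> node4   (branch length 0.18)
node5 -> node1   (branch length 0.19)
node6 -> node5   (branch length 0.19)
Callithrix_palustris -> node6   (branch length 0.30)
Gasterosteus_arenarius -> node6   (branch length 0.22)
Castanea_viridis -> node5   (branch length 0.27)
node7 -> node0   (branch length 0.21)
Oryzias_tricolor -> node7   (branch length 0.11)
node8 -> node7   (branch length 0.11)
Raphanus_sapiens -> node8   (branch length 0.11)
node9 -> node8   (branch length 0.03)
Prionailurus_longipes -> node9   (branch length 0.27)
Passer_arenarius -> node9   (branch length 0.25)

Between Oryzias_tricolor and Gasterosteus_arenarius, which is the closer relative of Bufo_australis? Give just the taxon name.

The MRCA of Bufo_australis and Gasterosteus_arenarius subtends (((Aedes_vulgaris,Bufo_australis),(Sciurus_niger,Cavia_maculatus)),((Callithrix_palustris,Gasterosteus_arenarius),Castanea_viridis)) (7 taxa).
The MRCA of Bufo_australis and Oryzias_tricolor is the root, subtending the entire tree (11 taxa).
The first is nested inside the second, so Bufo_australis shares a more recent common ancestor with Gasterosteus_arenarius.

Gasterosteus_arenarius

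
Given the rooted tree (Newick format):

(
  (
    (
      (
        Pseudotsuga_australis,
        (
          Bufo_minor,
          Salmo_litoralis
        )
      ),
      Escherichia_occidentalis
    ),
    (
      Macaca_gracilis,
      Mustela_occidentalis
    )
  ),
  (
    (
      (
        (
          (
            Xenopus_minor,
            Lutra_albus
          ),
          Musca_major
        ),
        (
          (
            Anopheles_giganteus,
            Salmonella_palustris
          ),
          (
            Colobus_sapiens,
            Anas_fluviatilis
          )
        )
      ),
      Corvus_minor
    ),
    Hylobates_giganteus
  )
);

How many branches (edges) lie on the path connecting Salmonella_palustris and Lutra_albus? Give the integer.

The MRCA of Salmonella_palustris and Lutra_albus is the node subtending (((Xenopus_minor,Lutra_albus),Musca_major),((Anopheles_giganteus,Salmonella_palustris),(Colobus_sapiens,Anas_fluviatilis))).
From Salmonella_palustris up to that node: 3 branches. From Lutra_albus up to the same node: 3 branches. Total: 3 + 3 = 6.

6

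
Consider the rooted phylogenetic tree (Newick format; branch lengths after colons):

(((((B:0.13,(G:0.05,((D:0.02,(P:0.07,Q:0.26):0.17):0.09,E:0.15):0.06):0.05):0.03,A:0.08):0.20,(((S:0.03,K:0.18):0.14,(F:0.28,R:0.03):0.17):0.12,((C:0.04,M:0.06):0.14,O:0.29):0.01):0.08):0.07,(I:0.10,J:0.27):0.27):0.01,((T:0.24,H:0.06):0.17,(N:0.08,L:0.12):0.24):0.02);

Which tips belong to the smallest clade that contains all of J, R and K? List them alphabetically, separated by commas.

Tracing J: it sits inside (I,J).
Tracing R: it sits inside (F,R).
Tracing K: it sits inside (S,K).
The smallest clade enclosing all 3 is ((((B,(G,((D,(P,Q)),E))),A),(((S,K),(F,R)),((C,M),O))),(I,J)); the answer is its 16 terminal taxa in alphabetical order.

A, B, C, D, E, F, G, I, J, K, M, O, P, Q, R, S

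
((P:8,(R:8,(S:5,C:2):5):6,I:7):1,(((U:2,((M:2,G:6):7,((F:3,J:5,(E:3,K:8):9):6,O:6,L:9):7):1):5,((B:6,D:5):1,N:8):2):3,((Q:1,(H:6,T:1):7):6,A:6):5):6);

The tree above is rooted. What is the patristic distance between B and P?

The path runs B → … → MRCA → … → P; the MRCA is the root of the tree.
Branch lengths along that path: 6 + 1 + 2 + 3 + 6 + 1 + 8 = 27.

27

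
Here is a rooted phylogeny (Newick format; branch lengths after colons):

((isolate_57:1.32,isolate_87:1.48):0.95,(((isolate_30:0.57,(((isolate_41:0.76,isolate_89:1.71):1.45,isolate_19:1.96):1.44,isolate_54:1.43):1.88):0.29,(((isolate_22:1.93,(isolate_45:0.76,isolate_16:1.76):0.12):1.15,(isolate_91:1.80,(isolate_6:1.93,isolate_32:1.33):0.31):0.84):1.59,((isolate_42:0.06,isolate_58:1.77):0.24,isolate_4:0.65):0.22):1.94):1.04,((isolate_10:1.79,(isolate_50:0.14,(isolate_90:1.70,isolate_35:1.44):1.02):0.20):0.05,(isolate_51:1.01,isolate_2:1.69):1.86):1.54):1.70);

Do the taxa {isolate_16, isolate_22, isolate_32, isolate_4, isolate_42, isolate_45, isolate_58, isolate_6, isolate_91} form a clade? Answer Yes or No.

Yes

The most recent common ancestor of these taxa subtends (((isolate_22,(isolate_45,isolate_16)),(isolate_91,(isolate_6,isolate_32))),((isolate_42,isolate_58),isolate_4)).
That clade has exactly 9 tips — every listed taxon and nothing else — so the group is monophyletic.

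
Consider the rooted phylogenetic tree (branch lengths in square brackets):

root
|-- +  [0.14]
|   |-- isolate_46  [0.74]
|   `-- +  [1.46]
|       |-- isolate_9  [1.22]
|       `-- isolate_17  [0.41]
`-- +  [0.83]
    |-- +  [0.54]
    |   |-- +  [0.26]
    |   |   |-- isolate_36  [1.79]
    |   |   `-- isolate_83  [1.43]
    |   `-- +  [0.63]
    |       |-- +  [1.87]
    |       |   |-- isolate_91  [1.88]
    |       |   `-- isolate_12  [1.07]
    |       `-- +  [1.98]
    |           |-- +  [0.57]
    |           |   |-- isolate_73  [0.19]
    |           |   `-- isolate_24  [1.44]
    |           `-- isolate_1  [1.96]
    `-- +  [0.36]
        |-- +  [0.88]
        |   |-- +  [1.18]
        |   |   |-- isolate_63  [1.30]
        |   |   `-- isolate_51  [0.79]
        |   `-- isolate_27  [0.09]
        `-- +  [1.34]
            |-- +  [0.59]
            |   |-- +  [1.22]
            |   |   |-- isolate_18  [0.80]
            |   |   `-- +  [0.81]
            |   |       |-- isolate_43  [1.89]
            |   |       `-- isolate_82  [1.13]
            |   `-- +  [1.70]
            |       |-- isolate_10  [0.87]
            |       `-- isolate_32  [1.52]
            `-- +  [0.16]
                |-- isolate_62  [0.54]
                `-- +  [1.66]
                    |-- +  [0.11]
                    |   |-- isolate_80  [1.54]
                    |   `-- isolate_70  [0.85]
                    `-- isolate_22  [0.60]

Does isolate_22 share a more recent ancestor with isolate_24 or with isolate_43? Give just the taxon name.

The MRCA of isolate_22 and isolate_43 subtends (((isolate_18,(isolate_43,isolate_82)),(isolate_10,isolate_32)),(isolate_62,((isolate_80,isolate_70),isolate_22))) (9 taxa).
The MRCA of isolate_22 and isolate_24 subtends (((isolate_36,isolate_83),((isolate_91,isolate_12),((isolate_73,isolate_24),isolate_1))),(((isolate_63,isolate_51),isolate_27),(((isolate_18,(isolate_43,isolate_82)),(isolate_10,isolate_32)),(isolate_62,((isolate_80,isolate_70),isolate_22))))) (19 taxa).
The first is nested inside the second, so isolate_22 shares a more recent common ancestor with isolate_43.

isolate_43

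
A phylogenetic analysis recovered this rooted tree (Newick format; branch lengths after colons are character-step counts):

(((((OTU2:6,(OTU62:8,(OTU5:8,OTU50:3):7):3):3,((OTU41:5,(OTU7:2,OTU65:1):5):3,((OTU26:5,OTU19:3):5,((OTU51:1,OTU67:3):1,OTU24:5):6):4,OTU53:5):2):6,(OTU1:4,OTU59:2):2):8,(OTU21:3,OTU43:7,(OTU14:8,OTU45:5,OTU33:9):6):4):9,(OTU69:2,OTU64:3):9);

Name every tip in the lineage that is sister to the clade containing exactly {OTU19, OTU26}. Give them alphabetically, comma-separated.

The clade containing exactly {OTU19, OTU26} attaches to the tree at the node subtending ((OTU26,OTU19),((OTU51,OTU67),OTU24)).
The other lineage descending from that same node — the sister group — is ((OTU51,OTU67),OTU24); its 3 tips in alphabetical order are the answer.

OTU24, OTU51, OTU67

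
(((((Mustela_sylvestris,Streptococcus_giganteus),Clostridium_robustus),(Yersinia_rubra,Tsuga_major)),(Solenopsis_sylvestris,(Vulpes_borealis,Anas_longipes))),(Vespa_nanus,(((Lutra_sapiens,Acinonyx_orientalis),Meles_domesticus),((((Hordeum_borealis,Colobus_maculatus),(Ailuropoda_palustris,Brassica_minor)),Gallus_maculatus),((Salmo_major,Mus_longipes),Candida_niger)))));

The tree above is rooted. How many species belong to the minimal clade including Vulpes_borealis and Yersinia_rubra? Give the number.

8

The MRCA of Vulpes_borealis and Yersinia_rubra is the node subtending ((((Mustela_sylvestris,Streptococcus_giganteus),Clostridium_robustus),(Yersinia_rubra,Tsuga_major)),(Solenopsis_sylvestris,(Vulpes_borealis,Anas_longipes))).
That clade contains 8 terminal taxa: Anas_longipes, Clostridium_robustus, Mustela_sylvestris, Solenopsis_sylvestris, Streptococcus_giganteus, Tsuga_major, Vulpes_borealis, Yersinia_rubra.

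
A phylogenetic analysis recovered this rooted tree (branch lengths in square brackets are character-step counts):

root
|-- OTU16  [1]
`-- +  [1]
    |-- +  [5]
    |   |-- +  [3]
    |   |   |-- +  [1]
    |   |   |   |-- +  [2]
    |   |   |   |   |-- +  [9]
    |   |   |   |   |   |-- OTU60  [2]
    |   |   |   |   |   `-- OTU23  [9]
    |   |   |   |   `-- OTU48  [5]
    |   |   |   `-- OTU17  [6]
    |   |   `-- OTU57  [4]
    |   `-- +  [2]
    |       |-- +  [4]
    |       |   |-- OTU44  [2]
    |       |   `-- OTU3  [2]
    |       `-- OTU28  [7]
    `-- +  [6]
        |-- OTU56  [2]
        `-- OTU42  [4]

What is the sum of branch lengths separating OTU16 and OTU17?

The path runs OTU16 → … → MRCA → … → OTU17; the MRCA is the root of the tree.
Branch lengths along that path: 1 + 1 + 5 + 3 + 1 + 6 = 17.

17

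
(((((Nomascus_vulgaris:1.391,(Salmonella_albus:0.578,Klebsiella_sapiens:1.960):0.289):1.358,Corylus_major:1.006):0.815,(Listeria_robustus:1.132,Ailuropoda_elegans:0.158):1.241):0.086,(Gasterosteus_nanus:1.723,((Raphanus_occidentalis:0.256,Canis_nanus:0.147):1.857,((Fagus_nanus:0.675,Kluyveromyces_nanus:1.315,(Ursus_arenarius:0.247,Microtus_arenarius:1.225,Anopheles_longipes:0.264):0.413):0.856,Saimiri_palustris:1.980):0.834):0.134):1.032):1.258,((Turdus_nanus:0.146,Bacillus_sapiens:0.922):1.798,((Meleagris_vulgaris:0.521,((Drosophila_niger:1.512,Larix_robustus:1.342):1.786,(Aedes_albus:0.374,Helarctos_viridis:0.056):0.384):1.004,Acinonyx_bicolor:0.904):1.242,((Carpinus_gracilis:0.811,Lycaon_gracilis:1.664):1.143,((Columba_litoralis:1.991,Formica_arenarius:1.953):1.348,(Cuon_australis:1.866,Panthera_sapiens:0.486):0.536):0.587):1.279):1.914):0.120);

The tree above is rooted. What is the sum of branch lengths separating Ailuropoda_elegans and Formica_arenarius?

9.944

The path runs Ailuropoda_elegans → … → MRCA → … → Formica_arenarius; the MRCA is the root of the tree.
Branch lengths along that path: 0.158 + 1.241 + 0.086 + 1.258 + 0.120 + 1.914 + 1.279 + 0.587 + 1.348 + 1.953 = 9.944.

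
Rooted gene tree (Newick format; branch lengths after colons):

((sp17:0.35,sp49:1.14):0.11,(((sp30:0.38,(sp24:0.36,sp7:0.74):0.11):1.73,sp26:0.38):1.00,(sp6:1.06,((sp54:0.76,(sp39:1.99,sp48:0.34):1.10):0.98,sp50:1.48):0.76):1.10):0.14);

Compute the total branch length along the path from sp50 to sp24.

6.54

The path runs sp50 → … → MRCA → … → sp24; the MRCA is the node subtending (((sp30,(sp24,sp7)),sp26),(sp6,((sp54,(sp39,sp48)),sp50))).
Branch lengths along that path: 1.48 + 0.76 + 1.10 + 1.00 + 1.73 + 0.11 + 0.36 = 6.54.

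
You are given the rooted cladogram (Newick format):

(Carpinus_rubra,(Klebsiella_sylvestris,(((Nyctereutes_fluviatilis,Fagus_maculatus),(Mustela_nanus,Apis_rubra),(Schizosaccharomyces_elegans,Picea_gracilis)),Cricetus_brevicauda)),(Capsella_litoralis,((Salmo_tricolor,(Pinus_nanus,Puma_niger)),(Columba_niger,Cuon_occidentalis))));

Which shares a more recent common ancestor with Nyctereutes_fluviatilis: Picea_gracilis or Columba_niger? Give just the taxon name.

Picea_gracilis

The MRCA of Nyctereutes_fluviatilis and Picea_gracilis subtends ((Nyctereutes_fluviatilis,Fagus_maculatus),(Mustela_nanus,Apis_rubra),(Schizosaccharomyces_elegans,Picea_gracilis)) (6 taxa).
The MRCA of Nyctereutes_fluviatilis and Columba_niger is the root, subtending the entire tree (15 taxa).
The first is nested inside the second, so Nyctereutes_fluviatilis shares a more recent common ancestor with Picea_gracilis.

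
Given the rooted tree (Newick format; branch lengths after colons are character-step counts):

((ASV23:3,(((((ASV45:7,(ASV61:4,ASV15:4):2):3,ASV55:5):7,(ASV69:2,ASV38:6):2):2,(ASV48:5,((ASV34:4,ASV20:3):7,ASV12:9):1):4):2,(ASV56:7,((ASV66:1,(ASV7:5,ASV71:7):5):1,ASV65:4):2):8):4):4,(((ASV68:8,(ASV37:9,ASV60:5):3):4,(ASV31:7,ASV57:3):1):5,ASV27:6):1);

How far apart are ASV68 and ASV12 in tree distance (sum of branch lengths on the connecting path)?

The path runs ASV68 → … → MRCA → … → ASV12; the MRCA is the root of the tree.
Branch lengths along that path: 8 + 4 + 5 + 1 + 4 + 4 + 2 + 4 + 1 + 9 = 42.

42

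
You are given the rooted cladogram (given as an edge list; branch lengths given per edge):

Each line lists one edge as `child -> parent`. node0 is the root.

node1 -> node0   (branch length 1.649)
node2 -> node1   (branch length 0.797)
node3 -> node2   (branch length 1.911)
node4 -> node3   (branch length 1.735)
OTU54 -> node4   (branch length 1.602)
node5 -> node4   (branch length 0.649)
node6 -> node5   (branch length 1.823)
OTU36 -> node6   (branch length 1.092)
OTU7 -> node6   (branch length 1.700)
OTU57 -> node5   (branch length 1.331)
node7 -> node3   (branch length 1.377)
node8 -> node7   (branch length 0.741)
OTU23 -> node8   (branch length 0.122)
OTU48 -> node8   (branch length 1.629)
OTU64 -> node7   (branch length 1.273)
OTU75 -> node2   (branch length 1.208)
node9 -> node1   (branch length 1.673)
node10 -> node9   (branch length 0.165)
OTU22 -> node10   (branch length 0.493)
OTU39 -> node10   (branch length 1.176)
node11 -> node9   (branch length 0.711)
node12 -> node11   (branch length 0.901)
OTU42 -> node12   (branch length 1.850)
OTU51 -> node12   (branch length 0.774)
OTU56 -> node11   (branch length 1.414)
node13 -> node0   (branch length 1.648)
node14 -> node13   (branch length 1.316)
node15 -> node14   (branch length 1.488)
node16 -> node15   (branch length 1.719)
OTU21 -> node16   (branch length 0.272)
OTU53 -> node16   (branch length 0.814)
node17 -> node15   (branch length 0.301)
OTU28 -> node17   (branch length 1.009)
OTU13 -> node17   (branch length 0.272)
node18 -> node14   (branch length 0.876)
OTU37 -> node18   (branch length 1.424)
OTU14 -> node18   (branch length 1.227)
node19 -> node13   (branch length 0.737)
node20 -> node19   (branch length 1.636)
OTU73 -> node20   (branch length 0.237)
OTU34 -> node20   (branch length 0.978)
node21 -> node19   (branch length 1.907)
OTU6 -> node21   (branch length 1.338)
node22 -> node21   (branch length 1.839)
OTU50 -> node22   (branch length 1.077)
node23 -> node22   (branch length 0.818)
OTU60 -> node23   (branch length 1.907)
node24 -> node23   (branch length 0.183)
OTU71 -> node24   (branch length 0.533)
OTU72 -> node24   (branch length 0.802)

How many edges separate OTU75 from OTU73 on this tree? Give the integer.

7

The MRCA of OTU75 and OTU73 is the root of the tree.
From OTU75 up to that node: 3 branches. From OTU73 up to the same node: 4 branches. Total: 3 + 4 = 7.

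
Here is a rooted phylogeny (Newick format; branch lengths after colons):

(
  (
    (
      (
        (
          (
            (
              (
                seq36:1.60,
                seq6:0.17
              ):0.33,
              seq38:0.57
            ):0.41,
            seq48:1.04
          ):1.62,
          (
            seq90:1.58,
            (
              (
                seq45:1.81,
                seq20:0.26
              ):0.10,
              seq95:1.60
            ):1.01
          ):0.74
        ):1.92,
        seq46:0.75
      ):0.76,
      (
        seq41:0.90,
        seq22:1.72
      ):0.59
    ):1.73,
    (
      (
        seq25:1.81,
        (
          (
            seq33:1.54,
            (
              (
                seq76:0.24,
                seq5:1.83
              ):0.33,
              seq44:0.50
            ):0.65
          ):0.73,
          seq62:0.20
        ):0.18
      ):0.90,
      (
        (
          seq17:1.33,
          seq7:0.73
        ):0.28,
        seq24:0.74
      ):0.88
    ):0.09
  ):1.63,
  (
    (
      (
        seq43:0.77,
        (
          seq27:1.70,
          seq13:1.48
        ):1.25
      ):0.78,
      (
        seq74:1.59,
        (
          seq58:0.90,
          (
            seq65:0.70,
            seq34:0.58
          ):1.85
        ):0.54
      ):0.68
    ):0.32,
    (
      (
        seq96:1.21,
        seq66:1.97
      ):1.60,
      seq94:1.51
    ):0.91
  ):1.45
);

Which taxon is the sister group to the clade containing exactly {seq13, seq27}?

The clade containing exactly {seq13, seq27} attaches to the tree at the node subtending (seq43,(seq27,seq13)).
The other lineage descending from that same node — the sister group — is the single tip seq43.

seq43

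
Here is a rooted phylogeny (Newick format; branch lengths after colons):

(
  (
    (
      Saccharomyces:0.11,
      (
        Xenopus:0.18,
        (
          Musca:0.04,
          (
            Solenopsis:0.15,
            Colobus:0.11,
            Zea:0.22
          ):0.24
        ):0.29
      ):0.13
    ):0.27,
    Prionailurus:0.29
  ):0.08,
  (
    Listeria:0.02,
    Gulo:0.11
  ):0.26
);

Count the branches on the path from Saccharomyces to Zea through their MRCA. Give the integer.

The MRCA of Saccharomyces and Zea is the node subtending (Saccharomyces,(Xenopus,(Musca,(Solenopsis,Colobus,Zea)))).
From Saccharomyces up to that node: 1 branch. From Zea up to the same node: 4 branches. Total: 1 + 4 = 5.

5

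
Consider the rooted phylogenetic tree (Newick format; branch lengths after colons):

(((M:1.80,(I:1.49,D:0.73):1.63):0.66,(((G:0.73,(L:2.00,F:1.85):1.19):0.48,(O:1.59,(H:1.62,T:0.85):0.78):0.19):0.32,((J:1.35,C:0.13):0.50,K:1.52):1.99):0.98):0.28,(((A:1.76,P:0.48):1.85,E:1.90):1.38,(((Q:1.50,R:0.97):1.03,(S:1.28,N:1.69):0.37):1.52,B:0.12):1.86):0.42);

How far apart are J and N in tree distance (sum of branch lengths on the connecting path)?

10.96

The path runs J → … → MRCA → … → N; the MRCA is the root of the tree.
Branch lengths along that path: 1.35 + 0.50 + 1.99 + 0.98 + 0.28 + 0.42 + 1.86 + 1.52 + 0.37 + 1.69 = 10.96.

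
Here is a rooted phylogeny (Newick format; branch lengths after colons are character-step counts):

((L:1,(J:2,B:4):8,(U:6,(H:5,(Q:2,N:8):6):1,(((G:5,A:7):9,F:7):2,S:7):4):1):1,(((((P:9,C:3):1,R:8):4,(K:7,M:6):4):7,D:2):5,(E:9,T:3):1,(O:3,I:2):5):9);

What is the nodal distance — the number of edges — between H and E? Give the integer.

7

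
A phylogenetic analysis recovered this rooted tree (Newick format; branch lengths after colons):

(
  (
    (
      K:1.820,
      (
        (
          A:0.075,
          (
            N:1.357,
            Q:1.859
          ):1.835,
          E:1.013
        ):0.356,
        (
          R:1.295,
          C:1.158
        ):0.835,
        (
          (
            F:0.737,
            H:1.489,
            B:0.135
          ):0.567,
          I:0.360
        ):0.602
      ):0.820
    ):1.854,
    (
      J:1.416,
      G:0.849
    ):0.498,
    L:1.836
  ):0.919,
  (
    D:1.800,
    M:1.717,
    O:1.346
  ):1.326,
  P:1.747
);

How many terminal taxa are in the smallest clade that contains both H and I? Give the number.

4

The MRCA of H and I is the node subtending ((F,H,B),I).
That clade contains 4 terminal taxa: B, F, H, I.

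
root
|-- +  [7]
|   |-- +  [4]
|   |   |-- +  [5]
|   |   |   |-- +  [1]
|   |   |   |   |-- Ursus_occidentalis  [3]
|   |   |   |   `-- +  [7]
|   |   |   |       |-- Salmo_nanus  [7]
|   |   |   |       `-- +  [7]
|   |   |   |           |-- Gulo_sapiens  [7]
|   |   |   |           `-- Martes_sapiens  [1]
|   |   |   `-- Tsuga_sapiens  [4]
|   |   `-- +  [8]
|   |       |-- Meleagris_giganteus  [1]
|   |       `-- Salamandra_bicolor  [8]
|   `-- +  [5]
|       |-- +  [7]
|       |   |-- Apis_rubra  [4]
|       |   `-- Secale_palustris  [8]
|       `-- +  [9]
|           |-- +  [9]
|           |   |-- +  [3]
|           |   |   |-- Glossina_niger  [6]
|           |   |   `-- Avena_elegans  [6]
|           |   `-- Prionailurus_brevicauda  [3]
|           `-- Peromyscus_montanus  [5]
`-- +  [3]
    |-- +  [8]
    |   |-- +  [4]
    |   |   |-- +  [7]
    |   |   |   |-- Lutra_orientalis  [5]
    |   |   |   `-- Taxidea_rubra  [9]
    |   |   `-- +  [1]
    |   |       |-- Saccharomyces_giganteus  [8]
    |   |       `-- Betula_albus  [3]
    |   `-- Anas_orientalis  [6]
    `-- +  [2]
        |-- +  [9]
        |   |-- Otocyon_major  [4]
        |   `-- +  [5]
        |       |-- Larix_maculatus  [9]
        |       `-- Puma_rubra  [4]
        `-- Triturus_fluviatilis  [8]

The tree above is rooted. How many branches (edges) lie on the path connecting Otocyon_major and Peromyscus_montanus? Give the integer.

The MRCA of Otocyon_major and Peromyscus_montanus is the root of the tree.
From Otocyon_major up to that node: 4 branches. From Peromyscus_montanus up to the same node: 4 branches. Total: 4 + 4 = 8.

8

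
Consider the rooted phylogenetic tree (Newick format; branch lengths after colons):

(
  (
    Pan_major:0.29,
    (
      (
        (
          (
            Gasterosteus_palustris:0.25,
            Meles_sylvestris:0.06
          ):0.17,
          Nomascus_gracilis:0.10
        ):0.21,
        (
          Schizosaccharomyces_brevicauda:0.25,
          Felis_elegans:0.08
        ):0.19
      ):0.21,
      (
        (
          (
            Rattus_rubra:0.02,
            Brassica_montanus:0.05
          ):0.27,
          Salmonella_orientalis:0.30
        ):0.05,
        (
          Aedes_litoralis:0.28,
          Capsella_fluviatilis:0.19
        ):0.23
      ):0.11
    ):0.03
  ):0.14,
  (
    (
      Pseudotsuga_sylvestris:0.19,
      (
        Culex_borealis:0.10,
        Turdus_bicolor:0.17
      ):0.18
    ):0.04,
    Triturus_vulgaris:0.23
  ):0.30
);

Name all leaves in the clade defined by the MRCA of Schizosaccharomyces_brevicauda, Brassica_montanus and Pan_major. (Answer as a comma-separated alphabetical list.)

Tracing Schizosaccharomyces_brevicauda: it sits inside (Schizosaccharomyces_brevicauda,Felis_elegans).
Tracing Brassica_montanus: it sits inside (Rattus_rubra,Brassica_montanus).
Tracing Pan_major: it sits inside (Pan_major,((((Gasterosteus_palustris,Meles_sylvestris),Nomascus_gracilis),(Schizosaccharomyces_brevicauda,Felis_elegans)),(((Rattus_rubra,Brassica_montanus),Salmonella_orientalis),(Aedes_litoralis,Capsella_fluviatilis)))).
The smallest clade enclosing all 3 is (Pan_major,((((Gasterosteus_palustris,Meles_sylvestris),Nomascus_gracilis),(Schizosaccharomyces_brevicauda,Felis_elegans)),(((Rattus_rubra,Brassica_montanus),Salmonella_orientalis),(Aedes_litoralis,Capsella_fluviatilis)))); the answer is its 11 terminal taxa in alphabetical order.

Aedes_litoralis, Brassica_montanus, Capsella_fluviatilis, Felis_elegans, Gasterosteus_palustris, Meles_sylvestris, Nomascus_gracilis, Pan_major, Rattus_rubra, Salmonella_orientalis, Schizosaccharomyces_brevicauda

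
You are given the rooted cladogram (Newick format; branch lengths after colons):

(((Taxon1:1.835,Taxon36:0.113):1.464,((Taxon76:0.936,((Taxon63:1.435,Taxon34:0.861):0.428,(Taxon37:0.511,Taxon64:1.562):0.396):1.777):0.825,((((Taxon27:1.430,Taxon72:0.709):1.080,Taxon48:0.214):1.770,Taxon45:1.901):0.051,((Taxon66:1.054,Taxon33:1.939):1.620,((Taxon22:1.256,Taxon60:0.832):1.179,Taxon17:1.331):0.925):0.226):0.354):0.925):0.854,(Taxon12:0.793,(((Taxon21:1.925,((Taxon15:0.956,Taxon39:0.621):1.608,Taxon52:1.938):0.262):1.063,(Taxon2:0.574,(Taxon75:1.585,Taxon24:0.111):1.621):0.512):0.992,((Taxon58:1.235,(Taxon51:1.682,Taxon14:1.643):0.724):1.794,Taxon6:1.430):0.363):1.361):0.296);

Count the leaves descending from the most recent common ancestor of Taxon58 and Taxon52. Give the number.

The MRCA of Taxon58 and Taxon52 is the node subtending (((Taxon21,((Taxon15,Taxon39),Taxon52)),(Taxon2,(Taxon75,Taxon24))),((Taxon58,(Taxon51,Taxon14)),Taxon6)).
That clade contains 11 terminal taxa: Taxon14, Taxon15, Taxon2, Taxon21, Taxon24, Taxon39, Taxon51, Taxon52, Taxon58, Taxon6, Taxon75.

11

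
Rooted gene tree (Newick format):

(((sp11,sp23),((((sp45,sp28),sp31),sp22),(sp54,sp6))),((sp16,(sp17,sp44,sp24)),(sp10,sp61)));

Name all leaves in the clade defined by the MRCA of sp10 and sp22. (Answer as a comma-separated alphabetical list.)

Tracing sp10: it sits inside (sp10,sp61).
Tracing sp22: it sits inside (((sp45,sp28),sp31),sp22).
The smallest clade enclosing both is the whole tree (their MRCA is the root), so the answer is all 14 tips in alphabetical order.

sp10, sp11, sp16, sp17, sp22, sp23, sp24, sp28, sp31, sp44, sp45, sp54, sp6, sp61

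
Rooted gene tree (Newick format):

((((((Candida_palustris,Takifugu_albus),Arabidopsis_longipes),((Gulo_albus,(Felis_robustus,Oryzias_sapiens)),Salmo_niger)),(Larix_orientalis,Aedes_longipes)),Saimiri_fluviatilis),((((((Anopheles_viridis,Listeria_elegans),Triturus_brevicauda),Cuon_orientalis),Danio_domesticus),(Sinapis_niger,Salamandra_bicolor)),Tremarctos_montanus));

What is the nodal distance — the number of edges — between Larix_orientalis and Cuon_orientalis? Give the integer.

The MRCA of Larix_orientalis and Cuon_orientalis is the root of the tree.
From Larix_orientalis up to that node: 4 branches. From Cuon_orientalis up to the same node: 5 branches. Total: 4 + 5 = 9.

9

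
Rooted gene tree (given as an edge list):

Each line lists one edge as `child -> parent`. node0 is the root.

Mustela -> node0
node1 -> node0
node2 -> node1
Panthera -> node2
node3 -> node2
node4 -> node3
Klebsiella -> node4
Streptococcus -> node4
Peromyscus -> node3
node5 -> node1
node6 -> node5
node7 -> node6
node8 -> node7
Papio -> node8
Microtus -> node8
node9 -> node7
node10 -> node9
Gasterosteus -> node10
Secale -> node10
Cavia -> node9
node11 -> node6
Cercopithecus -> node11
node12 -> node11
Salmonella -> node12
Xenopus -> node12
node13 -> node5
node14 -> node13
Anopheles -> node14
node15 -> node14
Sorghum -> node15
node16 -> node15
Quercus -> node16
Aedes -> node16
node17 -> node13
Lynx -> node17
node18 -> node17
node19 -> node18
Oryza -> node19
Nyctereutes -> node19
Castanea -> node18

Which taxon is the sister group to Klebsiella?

Streptococcus

Klebsiella attaches to the tree at the node subtending (Klebsiella,Streptococcus).
The other lineage descending from that same node — the sister group — is the single tip Streptococcus.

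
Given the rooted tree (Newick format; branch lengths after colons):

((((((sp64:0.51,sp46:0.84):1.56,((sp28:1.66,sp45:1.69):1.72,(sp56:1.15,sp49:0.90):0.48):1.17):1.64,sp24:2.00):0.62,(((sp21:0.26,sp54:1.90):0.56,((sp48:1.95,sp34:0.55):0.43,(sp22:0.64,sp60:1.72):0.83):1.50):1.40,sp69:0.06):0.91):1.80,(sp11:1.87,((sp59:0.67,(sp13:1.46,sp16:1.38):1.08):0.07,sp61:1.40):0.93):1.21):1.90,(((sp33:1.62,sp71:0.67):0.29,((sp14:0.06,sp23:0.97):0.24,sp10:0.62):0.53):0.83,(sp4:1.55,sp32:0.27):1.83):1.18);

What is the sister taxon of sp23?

sp23 attaches to the tree at the node subtending (sp14,sp23).
The other lineage descending from that same node — the sister group — is the single tip sp14.

sp14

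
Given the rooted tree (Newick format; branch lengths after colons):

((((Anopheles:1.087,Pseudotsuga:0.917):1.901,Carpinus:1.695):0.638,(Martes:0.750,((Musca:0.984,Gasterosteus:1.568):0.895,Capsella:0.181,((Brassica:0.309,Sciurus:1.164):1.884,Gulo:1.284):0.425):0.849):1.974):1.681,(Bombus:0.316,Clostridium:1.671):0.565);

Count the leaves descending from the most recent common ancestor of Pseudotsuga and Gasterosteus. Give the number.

The MRCA of Pseudotsuga and Gasterosteus is the node subtending (((Anopheles,Pseudotsuga),Carpinus),(Martes,((Musca,Gasterosteus),Capsella,((Brassica,Sciurus),Gulo)))).
That clade contains 10 terminal taxa: Anopheles, Brassica, Capsella, Carpinus, Gasterosteus, Gulo, Martes, Musca, Pseudotsuga, Sciurus.

10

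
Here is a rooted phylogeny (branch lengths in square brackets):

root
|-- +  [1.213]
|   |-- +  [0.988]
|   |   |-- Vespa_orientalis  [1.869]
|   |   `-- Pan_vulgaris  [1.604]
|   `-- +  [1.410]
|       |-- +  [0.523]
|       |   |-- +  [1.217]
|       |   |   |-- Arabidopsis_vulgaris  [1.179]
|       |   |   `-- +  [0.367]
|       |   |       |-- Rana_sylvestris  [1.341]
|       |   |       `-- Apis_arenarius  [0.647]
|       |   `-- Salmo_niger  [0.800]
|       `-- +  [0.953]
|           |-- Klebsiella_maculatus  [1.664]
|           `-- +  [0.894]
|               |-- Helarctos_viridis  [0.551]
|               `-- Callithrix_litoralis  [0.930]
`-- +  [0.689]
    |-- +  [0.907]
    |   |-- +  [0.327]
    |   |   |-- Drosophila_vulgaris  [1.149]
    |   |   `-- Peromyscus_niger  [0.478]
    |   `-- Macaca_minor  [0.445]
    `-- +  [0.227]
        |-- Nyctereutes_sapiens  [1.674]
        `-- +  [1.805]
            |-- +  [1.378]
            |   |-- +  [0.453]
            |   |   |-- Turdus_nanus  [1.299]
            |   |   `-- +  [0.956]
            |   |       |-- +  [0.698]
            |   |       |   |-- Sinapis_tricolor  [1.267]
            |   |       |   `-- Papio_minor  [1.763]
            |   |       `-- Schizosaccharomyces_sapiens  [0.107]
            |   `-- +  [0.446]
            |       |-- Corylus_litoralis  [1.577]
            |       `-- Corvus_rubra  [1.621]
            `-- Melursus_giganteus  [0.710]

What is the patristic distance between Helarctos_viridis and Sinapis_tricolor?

The path runs Helarctos_viridis → … → MRCA → … → Sinapis_tricolor; the MRCA is the root of the tree.
Branch lengths along that path: 0.551 + 0.894 + 0.953 + 1.410 + 1.213 + 0.689 + 0.227 + 1.805 + 1.378 + 0.453 + 0.956 + 0.698 + 1.267 = 12.494.

12.494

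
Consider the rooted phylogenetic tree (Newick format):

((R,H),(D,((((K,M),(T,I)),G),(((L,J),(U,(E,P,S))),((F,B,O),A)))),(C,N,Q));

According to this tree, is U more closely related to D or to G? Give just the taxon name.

G

The MRCA of U and G subtends ((((K,M),(T,I)),G),(((L,J),(U,(E,P,S))),((F,B,O),A))) (15 taxa).
The MRCA of U and D subtends (D,((((K,M),(T,I)),G),(((L,J),(U,(E,P,S))),((F,B,O),A)))) (16 taxa).
The first is nested inside the second, so U shares a more recent common ancestor with G.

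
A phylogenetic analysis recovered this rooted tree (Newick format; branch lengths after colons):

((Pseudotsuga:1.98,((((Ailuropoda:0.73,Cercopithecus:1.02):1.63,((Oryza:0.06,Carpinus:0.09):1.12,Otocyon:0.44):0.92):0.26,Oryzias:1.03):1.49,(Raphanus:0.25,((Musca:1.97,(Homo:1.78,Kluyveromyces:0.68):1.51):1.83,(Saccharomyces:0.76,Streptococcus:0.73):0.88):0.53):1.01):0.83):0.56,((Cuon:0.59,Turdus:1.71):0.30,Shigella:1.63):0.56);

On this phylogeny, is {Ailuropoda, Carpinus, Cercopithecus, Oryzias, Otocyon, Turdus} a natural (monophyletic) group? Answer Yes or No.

The MRCA of the listed taxa is the root, so the smallest clade containing them is the whole tree.
That clade also contains Cuon, Homo, Kluyveromyces, Musca, Oryza, Pseudotsuga, Raphanus, Saccharomyces, Shigella, Streptococcus, which are not in the proposed group, so the group is not monophyletic.

No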